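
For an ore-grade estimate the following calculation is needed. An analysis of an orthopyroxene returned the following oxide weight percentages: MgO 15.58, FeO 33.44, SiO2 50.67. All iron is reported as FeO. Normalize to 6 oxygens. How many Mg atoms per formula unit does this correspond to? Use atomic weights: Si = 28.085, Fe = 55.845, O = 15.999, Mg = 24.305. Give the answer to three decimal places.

MgO (M=40.304): mol = 0.38656; Mg = 0.38656, O = 0.38656.
FeO (M=71.844): mol = 0.46545; Fe = 0.46545, O = 0.46545.
SiO2 (M=60.083): mol = 0.84333; Si = 0.84333, O = 1.68666.
ΣO = 2.53867; factor = 6/ΣO = 2.36344.
Mg apfu = 0.38656 × 2.36344 = 0.914.

0.914 Mg apfu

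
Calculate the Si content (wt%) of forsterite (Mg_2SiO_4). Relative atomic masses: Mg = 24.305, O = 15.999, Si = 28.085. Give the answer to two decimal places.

M(Mg_2SiO_4) = 140.691 g/mol.
Si contributes 1 × 28.085 = 28.085 g per mole.
28.085/140.691 = 0.1996 → 19.96%.

19.96 wt%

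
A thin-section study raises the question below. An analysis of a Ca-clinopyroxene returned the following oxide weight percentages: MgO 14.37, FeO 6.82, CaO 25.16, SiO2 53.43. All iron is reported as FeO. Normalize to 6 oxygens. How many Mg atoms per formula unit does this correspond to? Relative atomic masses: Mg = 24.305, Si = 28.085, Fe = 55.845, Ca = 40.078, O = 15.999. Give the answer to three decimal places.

MgO (M=40.304): mol = 0.35654; Mg = 0.35654, O = 0.35654.
FeO (M=71.844): mol = 0.09493; Fe = 0.09493, O = 0.09493.
CaO (M=56.077): mol = 0.44867; Ca = 0.44867, O = 0.44867.
SiO2 (M=60.083): mol = 0.88927; Si = 0.88927, O = 1.77854.
ΣO = 2.67868; factor = 6/ΣO = 2.23991.
Mg apfu = 0.35654 × 2.23991 = 0.799.

0.799 Mg apfu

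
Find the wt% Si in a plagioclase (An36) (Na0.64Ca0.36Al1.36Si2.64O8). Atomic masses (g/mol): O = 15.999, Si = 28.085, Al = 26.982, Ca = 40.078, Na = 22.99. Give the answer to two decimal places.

27.67 mass %

Formula mass = 0.64×22.99 + 0.36×40.078 + 1.36×26.982 + 2.64×28.085 + 8×15.999 = 267.974 g/mol, of which 74.144 g is Si.
So Si makes up 74.144/267.974 = 0.2767 of the mass, i.e. 27.67%.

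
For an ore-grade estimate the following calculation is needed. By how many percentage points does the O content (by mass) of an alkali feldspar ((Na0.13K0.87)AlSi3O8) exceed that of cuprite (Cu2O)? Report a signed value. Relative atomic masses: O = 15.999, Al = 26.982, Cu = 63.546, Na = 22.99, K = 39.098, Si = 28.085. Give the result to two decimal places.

35.15 percentage points

First mineral: 127.992 g O in 276.233 g formula = 46.33 wt% O.
Second mineral: 15.999 g O in 143.091 g formula = 11.18 wt% O.
46.33% − 11.18% gives a difference of 35.15 percentage points.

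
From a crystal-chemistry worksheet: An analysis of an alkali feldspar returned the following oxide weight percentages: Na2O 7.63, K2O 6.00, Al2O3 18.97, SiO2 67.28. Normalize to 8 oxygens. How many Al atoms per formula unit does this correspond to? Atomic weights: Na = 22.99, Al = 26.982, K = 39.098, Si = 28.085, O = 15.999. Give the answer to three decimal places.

7.63 wt% Na2O ÷ 61.979 g/mol = 0.12311 mol, giving 0.24622 Na and 0.12311 O.
6.00 wt% K2O ÷ 94.195 g/mol = 0.06370 mol, giving 0.12740 K and 0.06370 O.
18.97 wt% Al2O3 ÷ 101.961 g/mol = 0.18605 mol, giving 0.37210 Al and 0.55815 O.
67.28 wt% SiO2 ÷ 60.083 g/mol = 1.11978 mol, giving 1.11978 Si and 2.23956 O.
Oxygen sums to 2.98452; scaling by 8/2.98452 = 2.68050 puts the formula on 8 O.
Al: 0.37210 × 2.68050 = 0.997 atoms per formula unit.

0.997 Al apfu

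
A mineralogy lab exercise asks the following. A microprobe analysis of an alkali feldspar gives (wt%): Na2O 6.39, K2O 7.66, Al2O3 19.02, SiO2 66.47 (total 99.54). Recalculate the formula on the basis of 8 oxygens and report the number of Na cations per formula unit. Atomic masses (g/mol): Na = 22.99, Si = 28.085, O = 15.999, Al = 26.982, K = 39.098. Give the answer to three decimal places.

0.558 Na apfu

Na2O (M=61.979): mol = 0.10310; Na = 0.20620, O = 0.10310.
K2O (M=94.195): mol = 0.08132; K = 0.16264, O = 0.08132.
Al2O3 (M=101.961): mol = 0.18654; Al = 0.37308, O = 0.55962.
SiO2 (M=60.083): mol = 1.10630; Si = 1.10630, O = 2.21260.
ΣO = 2.95664; factor = 8/ΣO = 2.70577.
Na apfu = 0.20620 × 2.70577 = 0.558.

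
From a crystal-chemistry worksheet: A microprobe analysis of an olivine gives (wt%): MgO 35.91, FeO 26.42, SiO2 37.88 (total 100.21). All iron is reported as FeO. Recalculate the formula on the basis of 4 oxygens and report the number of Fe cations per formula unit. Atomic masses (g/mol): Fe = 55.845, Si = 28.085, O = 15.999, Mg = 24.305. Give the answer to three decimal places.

0.584 Fe apfu

35.91 wt% MgO ÷ 40.304 g/mol = 0.89098 mol, giving 0.89098 Mg and 0.89098 O.
26.42 wt% FeO ÷ 71.844 g/mol = 0.36774 mol, giving 0.36774 Fe and 0.36774 O.
37.88 wt% SiO2 ÷ 60.083 g/mol = 0.63046 mol, giving 0.63046 Si and 1.26092 O.
Oxygen sums to 2.51964; scaling by 4/2.51964 = 1.58753 puts the formula on 4 O.
Fe: 0.36774 × 1.58753 = 0.584 atoms per formula unit.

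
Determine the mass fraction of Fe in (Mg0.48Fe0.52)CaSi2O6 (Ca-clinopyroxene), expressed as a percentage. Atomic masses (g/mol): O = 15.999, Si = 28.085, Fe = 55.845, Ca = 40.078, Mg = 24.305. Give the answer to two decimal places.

12.47 mass %

M((Mg0.48Fe0.52)CaSi2O6) = 232.948 g/mol.
Fe contributes 0.52 × 55.845 = 29.039 g per mole.
29.039/232.948 = 0.1247 → 12.47%.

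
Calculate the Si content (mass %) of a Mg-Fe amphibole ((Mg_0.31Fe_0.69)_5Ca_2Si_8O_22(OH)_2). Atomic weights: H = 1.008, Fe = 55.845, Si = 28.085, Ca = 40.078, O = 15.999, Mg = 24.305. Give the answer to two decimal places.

24.39 mass %

Formula mass = 1.55×24.305 + 3.45×55.845 + 2×40.078 + 8×28.085 + 24×15.999 + 2×1.008 = 921.166 g/mol, of which 224.680 g is Si.
So Si makes up 224.680/921.166 = 0.2439 of the mass, i.e. 24.39%.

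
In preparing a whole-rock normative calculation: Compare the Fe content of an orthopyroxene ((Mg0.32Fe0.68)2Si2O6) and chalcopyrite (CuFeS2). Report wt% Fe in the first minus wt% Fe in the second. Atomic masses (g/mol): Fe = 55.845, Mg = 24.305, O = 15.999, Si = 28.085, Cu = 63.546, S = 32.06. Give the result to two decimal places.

First mineral: 75.949 g Fe in 243.668 g formula = 31.17 wt% Fe.
Second mineral: 55.845 g Fe in 183.511 g formula = 30.43 wt% Fe.
31.17% − 30.43% gives a difference of 0.74 percentage points.

0.74 percentage points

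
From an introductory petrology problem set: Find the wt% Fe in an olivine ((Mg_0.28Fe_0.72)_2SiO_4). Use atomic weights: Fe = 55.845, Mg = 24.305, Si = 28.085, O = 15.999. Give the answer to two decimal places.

43.21 weight percent

M((Mg_0.28Fe_0.72)_2SiO_4) = 186.109 g/mol.
Fe contributes 1.44 × 55.845 = 80.417 g per mole.
80.417/186.109 = 0.4321 → 43.21%.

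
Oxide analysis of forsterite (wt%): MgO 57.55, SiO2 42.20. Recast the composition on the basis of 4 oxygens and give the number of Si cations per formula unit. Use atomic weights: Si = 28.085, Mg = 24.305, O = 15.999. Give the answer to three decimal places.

MgO (M=40.304): mol = 1.42790; Mg = 1.42790, O = 1.42790.
SiO2 (M=60.083): mol = 0.70236; Si = 0.70236, O = 1.40472.
ΣO = 2.83262; factor = 4/ΣO = 1.41212.
Si apfu = 0.70236 × 1.41212 = 0.992.

0.992 Si apfu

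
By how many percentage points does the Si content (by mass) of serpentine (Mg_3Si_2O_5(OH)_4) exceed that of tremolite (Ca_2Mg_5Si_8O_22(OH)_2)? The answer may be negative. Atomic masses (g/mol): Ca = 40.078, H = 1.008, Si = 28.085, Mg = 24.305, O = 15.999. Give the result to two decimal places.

-7.39 percentage points

M(Mg_3Si_2O_5(OH)_4) = 277.108 g/mol, so wt% Si = 56.170/277.108 × 100 = 20.27%.
M(Ca_2Mg_5Si_8O_22(OH)_2) = 812.353 g/mol, so wt% Si = 224.680/812.353 × 100 = 27.66%.
20.27 − 27.66 = -7.39 pp.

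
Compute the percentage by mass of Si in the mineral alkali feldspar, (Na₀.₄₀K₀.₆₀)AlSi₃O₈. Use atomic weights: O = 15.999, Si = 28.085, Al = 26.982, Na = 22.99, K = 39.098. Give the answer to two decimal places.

30.99 wt%

Molar mass of (Na₀.₄₀K₀.₆₀)AlSi₃O₈: 0.40·22.99 + 0.60·39.098 + 1·26.982 + 3·28.085 + 8·15.999 = 271.884 g/mol.
Mass of Si per formula unit: 3 × 28.085 = 84.255 g.
Weight fraction Si = 84.255 / 271.884 = 0.3099.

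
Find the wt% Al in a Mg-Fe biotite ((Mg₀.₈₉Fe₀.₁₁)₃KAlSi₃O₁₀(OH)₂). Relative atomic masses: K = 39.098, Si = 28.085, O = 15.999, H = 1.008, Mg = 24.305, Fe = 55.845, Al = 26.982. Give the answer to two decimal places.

6.31 weight percent

M((Mg₀.₈₉Fe₀.₁₁)₃KAlSi₃O₁₀(OH)₂) = 427.662 g/mol.
Al contributes 1 × 26.982 = 26.982 g per mole.
26.982/427.662 = 0.0631 → 6.31%.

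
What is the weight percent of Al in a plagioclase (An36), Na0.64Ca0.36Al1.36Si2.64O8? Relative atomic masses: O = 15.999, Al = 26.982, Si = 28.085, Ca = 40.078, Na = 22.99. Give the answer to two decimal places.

13.69 mass %

Molar mass of Na0.64Ca0.36Al1.36Si2.64O8: 0.64*22.99 + 0.36*40.078 + 1.36*26.982 + 2.64*28.085 + 8*15.999 = 267.974 g/mol.
Mass of Al per formula unit: 1.36 × 26.982 = 36.696 g.
Weight fraction Al = 36.696 / 267.974 = 0.1369.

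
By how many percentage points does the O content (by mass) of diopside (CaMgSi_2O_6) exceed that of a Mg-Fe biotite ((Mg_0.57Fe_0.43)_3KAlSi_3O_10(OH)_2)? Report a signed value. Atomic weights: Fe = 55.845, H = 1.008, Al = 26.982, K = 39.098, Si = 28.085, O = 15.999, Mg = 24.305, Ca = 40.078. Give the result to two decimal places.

2.41 percentage points

O in CaMgSi_2O_6: molar mass 216.547 g/mol; 6×15.999 = 95.994 g → 44.33 wt%.
O in (Mg_0.57Fe_0.43)_3KAlSi_3O_10(OH)_2: molar mass 457.941 g/mol; 12×15.999 = 191.988 g → 41.92 wt%.
Difference = 44.33 − 41.92 = 2.41 percentage points.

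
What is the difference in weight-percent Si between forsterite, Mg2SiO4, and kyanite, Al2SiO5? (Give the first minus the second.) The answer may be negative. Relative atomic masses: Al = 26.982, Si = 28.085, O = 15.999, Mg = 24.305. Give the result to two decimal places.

2.63 percentage points

First mineral: 28.085 g Si in 140.691 g formula = 19.96 wt% Si.
Second mineral: 28.085 g Si in 162.044 g formula = 17.33 wt% Si.
19.96% − 17.33% gives a difference of 2.63 percentage points.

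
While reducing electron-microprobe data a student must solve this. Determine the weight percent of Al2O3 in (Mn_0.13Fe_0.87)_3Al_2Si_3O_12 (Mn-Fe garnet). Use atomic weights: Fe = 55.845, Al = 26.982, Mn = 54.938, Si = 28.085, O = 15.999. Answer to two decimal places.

20.50 wt%

M((Mn_0.13Fe_0.87)_3Al_2Si_3O_12) = 497.388 g/mol; M(Al2O3) = 101.961 g/mol.
Moles Al2O3 per formula unit = 2 Al ÷ 2 = 1.0000.
Al2O3 fraction = (1.0000 × 101.961) / 497.388 = 101.961/497.388 = 0.2050.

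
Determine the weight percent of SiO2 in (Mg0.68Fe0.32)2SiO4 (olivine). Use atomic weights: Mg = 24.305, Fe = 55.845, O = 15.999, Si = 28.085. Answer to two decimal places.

Molar mass of (Mg0.68Fe0.32)2SiO4 = 1.36×24.305 + 0.64×55.845 + 1×28.085 + 4×15.999 = 160.877 g/mol.
Each formula unit contains 1 Si, equivalent to 1/1 = 1.0000 mol SiO2.
M(SiO2) = 1×28.085 + 2×15.999 = 60.083 g/mol.
Mass of SiO2 per formula unit = 1.0000 × 60.083 = 60.083 g.
SiO2 wt% = 60.083 / 160.877 × 100 = 37.35%.

37.35 wt%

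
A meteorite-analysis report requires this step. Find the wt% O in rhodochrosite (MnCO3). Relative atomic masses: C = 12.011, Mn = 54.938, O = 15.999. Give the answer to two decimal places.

M(MnCO3) = 114.946 g/mol.
O contributes 3 × 15.999 = 47.997 g per mole.
47.997/114.946 = 0.4176 → 41.76%.

41.76 wt%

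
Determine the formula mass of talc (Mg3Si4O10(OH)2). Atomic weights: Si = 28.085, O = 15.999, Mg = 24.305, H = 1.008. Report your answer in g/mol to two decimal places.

Mg: 3 × 24.305 = 72.9150
Si: 4 × 28.085 = 112.3400
O: 12 × 15.999 = 191.9880
H: 2 × 1.008 = 2.0160
Summing the contributions gives the formula mass.

379.26 g/mol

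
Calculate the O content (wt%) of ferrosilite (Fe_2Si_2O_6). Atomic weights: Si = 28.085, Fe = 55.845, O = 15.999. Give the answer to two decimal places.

M(Fe_2Si_2O_6) = 263.854 g/mol.
O contributes 6 × 15.999 = 95.994 g per mole.
95.994/263.854 = 0.3638 → 36.38%.

36.38 wt%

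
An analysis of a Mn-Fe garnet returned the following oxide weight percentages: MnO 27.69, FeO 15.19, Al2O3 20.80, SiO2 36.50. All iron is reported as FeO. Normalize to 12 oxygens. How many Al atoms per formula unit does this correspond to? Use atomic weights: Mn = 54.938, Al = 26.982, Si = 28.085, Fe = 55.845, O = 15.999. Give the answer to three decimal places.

2.016 Al apfu

MnO (M=70.937): mol = 0.39035; Mn = 0.39035, O = 0.39035.
FeO (M=71.844): mol = 0.21143; Fe = 0.21143, O = 0.21143.
Al2O3 (M=101.961): mol = 0.20400; Al = 0.40800, O = 0.61200.
SiO2 (M=60.083): mol = 0.60749; Si = 0.60749, O = 1.21498.
ΣO = 2.42876; factor = 12/ΣO = 4.94079.
Al apfu = 0.40800 × 4.94079 = 2.016.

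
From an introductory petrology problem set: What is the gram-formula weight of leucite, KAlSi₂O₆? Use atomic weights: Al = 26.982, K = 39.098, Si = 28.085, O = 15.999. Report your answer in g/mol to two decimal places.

218.24 g/mol

K: 1 × 39.098 = 39.0980
Al: 1 × 26.982 = 26.9820
Si: 2 × 28.085 = 56.1700
O: 6 × 15.999 = 95.9940
Summing the contributions gives the formula mass.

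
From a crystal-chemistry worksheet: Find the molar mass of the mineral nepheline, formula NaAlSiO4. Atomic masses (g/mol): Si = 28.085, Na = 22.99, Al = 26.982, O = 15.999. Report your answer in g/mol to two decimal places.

Na: 1 × 22.99 = 22.9900
Al: 1 × 26.982 = 26.9820
Si: 1 × 28.085 = 28.0850
O: 4 × 15.999 = 63.9960
Summing the contributions gives the formula mass.

142.05 g/mol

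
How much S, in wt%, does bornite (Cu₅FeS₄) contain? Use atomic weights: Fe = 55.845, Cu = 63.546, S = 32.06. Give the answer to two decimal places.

25.56 wt%

Molar mass of Cu₅FeS₄: 5×63.546 + 1×55.845 + 4×32.06 = 501.815 g/mol.
Mass of S per formula unit: 4 × 32.06 = 128.240 g.
Weight fraction S = 128.240 / 501.815 = 0.2556.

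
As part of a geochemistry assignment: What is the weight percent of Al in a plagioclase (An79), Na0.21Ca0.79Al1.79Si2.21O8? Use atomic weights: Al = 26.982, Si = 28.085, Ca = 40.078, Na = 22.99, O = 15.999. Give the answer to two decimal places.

M(Na0.21Ca0.79Al1.79Si2.21O8) = 274.847 g/mol.
Al contributes 1.79 × 26.982 = 48.298 g per mole.
48.298/274.847 = 0.1757 → 17.57%.

17.57 mass %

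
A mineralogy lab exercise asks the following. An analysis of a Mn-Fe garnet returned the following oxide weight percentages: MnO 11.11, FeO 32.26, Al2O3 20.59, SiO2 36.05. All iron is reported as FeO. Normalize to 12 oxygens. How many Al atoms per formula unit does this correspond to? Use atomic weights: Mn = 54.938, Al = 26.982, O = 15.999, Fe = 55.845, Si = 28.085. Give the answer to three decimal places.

11.11 wt% MnO ÷ 70.937 g/mol = 0.15662 mol, giving 0.15662 Mn and 0.15662 O.
32.26 wt% FeO ÷ 71.844 g/mol = 0.44903 mol, giving 0.44903 Fe and 0.44903 O.
20.59 wt% Al2O3 ÷ 101.961 g/mol = 0.20194 mol, giving 0.40388 Al and 0.60582 O.
36.05 wt% SiO2 ÷ 60.083 g/mol = 0.60000 mol, giving 0.60000 Si and 1.20000 O.
Oxygen sums to 2.41147; scaling by 12/2.41147 = 4.97622 puts the formula on 12 O.
Al: 0.40388 × 4.97622 = 2.010 atoms per formula unit.

2.010 Al apfu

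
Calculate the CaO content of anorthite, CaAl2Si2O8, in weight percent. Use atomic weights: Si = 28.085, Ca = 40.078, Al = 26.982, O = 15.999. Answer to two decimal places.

20.16 wt%

M(CaAl2Si2O8) = 278.204 g/mol; M(CaO) = 56.077 g/mol.
Moles CaO per formula unit = 1 Ca ÷ 1 = 1.0000.
CaO fraction = (1.0000 × 56.077) / 278.204 = 56.077/278.204 = 0.2016.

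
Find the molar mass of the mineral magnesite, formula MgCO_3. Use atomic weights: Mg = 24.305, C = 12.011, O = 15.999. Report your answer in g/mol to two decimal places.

M = 1*24.305 + 1*12.011 + 3*15.999

84.31 g/mol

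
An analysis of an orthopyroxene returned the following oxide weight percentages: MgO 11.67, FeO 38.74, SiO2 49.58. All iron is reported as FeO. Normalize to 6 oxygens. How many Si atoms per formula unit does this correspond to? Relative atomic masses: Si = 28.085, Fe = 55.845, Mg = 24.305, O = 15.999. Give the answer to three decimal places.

11.67 wt% MgO ÷ 40.304 g/mol = 0.28955 mol, giving 0.28955 Mg and 0.28955 O.
38.74 wt% FeO ÷ 71.844 g/mol = 0.53922 mol, giving 0.53922 Fe and 0.53922 O.
49.58 wt% SiO2 ÷ 60.083 g/mol = 0.82519 mol, giving 0.82519 Si and 1.65038 O.
Oxygen sums to 2.47915; scaling by 6/2.47915 = 2.42018 puts the formula on 6 O.
Si: 0.82519 × 2.42018 = 1.997 atoms per formula unit.

1.997 Si apfu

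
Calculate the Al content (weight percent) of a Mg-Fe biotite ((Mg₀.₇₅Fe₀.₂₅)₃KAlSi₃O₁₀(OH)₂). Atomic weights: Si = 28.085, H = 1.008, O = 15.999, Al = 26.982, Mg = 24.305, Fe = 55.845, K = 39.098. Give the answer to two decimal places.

Formula mass = 2.25*24.305 + 0.75*55.845 + 1*39.098 + 1*26.982 + 3*28.085 + 12*15.999 + 2*1.008 = 440.909 g/mol, of which 26.982 g is Al.
So Al makes up 26.982/440.909 = 0.0612 of the mass, i.e. 6.12%.

6.12 weight percent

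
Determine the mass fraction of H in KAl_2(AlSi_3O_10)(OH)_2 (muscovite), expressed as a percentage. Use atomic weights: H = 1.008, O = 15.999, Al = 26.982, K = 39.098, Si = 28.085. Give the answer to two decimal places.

0.51 mass %

M(KAl_2(AlSi_3O_10)(OH)_2) = 398.303 g/mol.
H contributes 2 × 1.008 = 2.016 g per mole.
2.016/398.303 = 0.0051 → 0.51%.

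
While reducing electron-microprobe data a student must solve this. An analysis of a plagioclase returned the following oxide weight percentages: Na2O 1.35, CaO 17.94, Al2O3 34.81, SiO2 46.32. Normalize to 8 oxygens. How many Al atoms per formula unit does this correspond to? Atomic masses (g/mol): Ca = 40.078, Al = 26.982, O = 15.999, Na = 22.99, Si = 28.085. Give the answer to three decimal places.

1.879 Al apfu

Na2O: 1.35/61.979 = 0.02178 mol → 0.04356 mol Na, 0.02178 mol O.
CaO: 17.94/56.077 = 0.31992 mol → 0.31992 mol Ca, 0.31992 mol O.
Al2O3: 34.81/101.961 = 0.34141 mol → 0.68282 mol Al, 1.02423 mol O.
SiO2: 46.32/60.083 = 0.77093 mol → 0.77093 mol Si, 1.54186 mol O.
Total oxygen = 2.90779 mol. Normalization factor = 8/2.90779 = 2.75123.
Al per 8 O = 0.68282 × 2.75123 = 1.879.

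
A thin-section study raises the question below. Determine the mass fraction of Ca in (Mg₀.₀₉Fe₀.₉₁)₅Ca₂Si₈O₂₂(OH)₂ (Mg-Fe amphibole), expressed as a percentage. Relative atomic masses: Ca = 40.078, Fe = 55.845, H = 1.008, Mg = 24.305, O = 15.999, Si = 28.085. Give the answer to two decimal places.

8.39 weight percent

M((Mg₀.₀₉Fe₀.₉₁)₅Ca₂Si₈O₂₂(OH)₂) = 955.860 g/mol.
Ca contributes 2 × 40.078 = 80.156 g per mole.
80.156/955.860 = 0.0839 → 8.39%.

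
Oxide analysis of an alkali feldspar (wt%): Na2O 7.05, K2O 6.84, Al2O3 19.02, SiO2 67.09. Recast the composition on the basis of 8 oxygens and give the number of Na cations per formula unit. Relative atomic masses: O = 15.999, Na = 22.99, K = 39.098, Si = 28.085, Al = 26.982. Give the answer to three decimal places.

0.611 Na apfu

Na2O (M=61.979): mol = 0.11375; Na = 0.22750, O = 0.11375.
K2O (M=94.195): mol = 0.07262; K = 0.14524, O = 0.07262.
Al2O3 (M=101.961): mol = 0.18654; Al = 0.37308, O = 0.55962.
SiO2 (M=60.083): mol = 1.11662; Si = 1.11662, O = 2.23324.
ΣO = 2.97923; factor = 8/ΣO = 2.68526.
Na apfu = 0.22750 × 2.68526 = 0.611.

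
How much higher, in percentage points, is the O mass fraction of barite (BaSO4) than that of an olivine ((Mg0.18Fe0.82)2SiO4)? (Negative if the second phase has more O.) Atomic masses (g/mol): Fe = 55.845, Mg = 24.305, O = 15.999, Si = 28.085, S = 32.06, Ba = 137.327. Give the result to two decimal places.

-5.84 percentage points

O in BaSO4: molar mass 233.383 g/mol; 4×15.999 = 63.996 g → 27.42 wt%.
O in (Mg0.18Fe0.82)2SiO4: molar mass 192.417 g/mol; 4×15.999 = 63.996 g → 33.26 wt%.
Difference = 27.42 − 33.26 = -5.84 percentage points.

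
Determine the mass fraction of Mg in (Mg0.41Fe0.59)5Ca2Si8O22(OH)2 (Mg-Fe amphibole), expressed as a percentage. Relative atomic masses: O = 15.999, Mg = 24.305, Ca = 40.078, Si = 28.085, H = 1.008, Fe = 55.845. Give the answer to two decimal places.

5.50 weight percent

M((Mg0.41Fe0.59)5Ca2Si8O22(OH)2) = 905.396 g/mol.
Mg contributes 2.05 × 24.305 = 49.825 g per mole.
49.825/905.396 = 0.0550 → 5.50%.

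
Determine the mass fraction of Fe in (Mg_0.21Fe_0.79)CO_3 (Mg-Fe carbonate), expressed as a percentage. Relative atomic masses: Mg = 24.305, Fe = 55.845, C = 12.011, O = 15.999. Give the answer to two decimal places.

M((Mg_0.21Fe_0.79)CO_3) = 109.230 g/mol.
Fe contributes 0.79 × 55.845 = 44.118 g per mole.
44.118/109.230 = 0.4039 → 40.39%.

40.39 weight percent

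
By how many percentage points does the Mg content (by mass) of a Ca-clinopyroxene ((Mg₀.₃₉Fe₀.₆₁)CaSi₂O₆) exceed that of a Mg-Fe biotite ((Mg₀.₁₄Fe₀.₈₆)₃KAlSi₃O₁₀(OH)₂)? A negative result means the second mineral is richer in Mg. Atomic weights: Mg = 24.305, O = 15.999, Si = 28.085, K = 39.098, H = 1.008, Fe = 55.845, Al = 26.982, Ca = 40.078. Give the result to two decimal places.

1.97 percentage points

First mineral: 9.479 g Mg in 235.786 g formula = 4.02 wt% Mg.
Second mineral: 10.208 g Mg in 498.627 g formula = 2.05 wt% Mg.
4.02% − 2.05% gives a difference of 1.97 percentage points.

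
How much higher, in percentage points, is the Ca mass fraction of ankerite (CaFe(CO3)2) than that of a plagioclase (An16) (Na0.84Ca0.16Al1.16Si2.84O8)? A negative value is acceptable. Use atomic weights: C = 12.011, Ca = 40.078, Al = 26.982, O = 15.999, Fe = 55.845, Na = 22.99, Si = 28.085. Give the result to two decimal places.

Ca in CaFe(CO3)2: molar mass 215.939 g/mol; 1×40.078 = 40.078 g → 18.56 wt%.
Ca in Na0.84Ca0.16Al1.16Si2.84O8: molar mass 264.777 g/mol; 0.16×40.078 = 6.412 g → 2.42 wt%.
Difference = 18.56 − 2.42 = 16.14 percentage points.

16.14 percentage points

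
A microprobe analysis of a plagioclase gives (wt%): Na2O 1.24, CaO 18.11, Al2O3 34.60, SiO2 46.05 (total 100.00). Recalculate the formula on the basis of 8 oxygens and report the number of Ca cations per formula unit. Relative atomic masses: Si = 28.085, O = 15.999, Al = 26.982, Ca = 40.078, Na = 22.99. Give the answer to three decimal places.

Na2O: 1.24/61.979 = 0.02001 mol → 0.04002 mol Na, 0.02001 mol O.
CaO: 18.11/56.077 = 0.32295 mol → 0.32295 mol Ca, 0.32295 mol O.
Al2O3: 34.60/101.961 = 0.33935 mol → 0.67870 mol Al, 1.01805 mol O.
SiO2: 46.05/60.083 = 0.76644 mol → 0.76644 mol Si, 1.53288 mol O.
Total oxygen = 2.89389 mol. Normalization factor = 8/2.89389 = 2.76445.
Ca per 8 O = 0.32295 × 2.76445 = 0.893.

0.893 Ca apfu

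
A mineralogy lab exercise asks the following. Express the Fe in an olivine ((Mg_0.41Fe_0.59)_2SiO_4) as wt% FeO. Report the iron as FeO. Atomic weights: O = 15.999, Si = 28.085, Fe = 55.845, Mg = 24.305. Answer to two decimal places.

47.65 wt%

Molar mass of (Mg_0.41Fe_0.59)_2SiO_4 = 0.82×24.305 + 1.18×55.845 + 1×28.085 + 4×15.999 = 177.908 g/mol.
Each formula unit contains 1.18 Fe, equivalent to 1.18/1 = 1.1800 mol FeO.
M(FeO) = 1×55.845 + 1×15.999 = 71.844 g/mol.
Mass of FeO per formula unit = 1.1800 × 71.844 = 84.776 g.
FeO wt% = 84.776 / 177.908 × 100 = 47.65%.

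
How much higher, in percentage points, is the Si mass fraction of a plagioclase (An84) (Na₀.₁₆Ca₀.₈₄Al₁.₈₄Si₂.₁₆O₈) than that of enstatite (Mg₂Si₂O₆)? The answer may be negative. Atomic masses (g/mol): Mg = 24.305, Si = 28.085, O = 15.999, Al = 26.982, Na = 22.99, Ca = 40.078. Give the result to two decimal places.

M(Na₀.₁₆Ca₀.₈₄Al₁.₈₄Si₂.₁₆O₈) = 275.646 g/mol, so wt% Si = 60.664/275.646 × 100 = 22.01%.
M(Mg₂Si₂O₆) = 200.774 g/mol, so wt% Si = 56.170/200.774 × 100 = 27.98%.
22.01 − 27.98 = -5.97 pp.

-5.97 percentage points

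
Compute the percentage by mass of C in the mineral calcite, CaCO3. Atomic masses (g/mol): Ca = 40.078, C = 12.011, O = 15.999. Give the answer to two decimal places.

12.00 wt%

Molar mass of CaCO3: 1*40.078 + 1*12.011 + 3*15.999 = 100.086 g/mol.
Mass of C per formula unit: 1 × 12.011 = 12.011 g.
Weight fraction C = 12.011 / 100.086 = 0.1200.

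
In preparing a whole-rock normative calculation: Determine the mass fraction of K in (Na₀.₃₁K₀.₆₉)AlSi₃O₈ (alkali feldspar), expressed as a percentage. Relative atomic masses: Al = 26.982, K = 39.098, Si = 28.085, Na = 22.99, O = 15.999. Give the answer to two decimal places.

Formula mass = 0.31×22.99 + 0.69×39.098 + 1×26.982 + 3×28.085 + 8×15.999 = 273.334 g/mol, of which 26.978 g is K.
So K makes up 26.978/273.334 = 0.0987 of the mass, i.e. 9.87%.

9.87 wt%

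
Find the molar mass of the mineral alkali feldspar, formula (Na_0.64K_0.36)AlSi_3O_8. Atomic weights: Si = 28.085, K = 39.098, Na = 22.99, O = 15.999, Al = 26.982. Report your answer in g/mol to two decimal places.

The formula mass is the sum 0.64×22.99 + 0.36×39.098 + 1×26.982 + 3×28.085 + 8×15.999.

268.02 g/mol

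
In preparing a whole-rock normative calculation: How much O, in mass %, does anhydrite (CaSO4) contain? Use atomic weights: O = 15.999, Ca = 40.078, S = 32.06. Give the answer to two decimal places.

Formula mass = 1·40.078 + 1·32.06 + 4·15.999 = 136.134 g/mol, of which 63.996 g is O.
So O makes up 63.996/136.134 = 0.4701 of the mass, i.e. 47.01%.

47.01 mass %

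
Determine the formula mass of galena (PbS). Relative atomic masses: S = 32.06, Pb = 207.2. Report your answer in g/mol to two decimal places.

239.26 g/mol

M = 1×207.2 + 1×32.06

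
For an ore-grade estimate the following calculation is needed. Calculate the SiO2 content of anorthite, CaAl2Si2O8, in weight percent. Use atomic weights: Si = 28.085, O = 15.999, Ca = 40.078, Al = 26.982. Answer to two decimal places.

Molar mass of CaAl2Si2O8 = 1*40.078 + 2*26.982 + 2*28.085 + 8*15.999 = 278.204 g/mol.
Each formula unit contains 2 Si, equivalent to 2/1 = 2.0000 mol SiO2.
M(SiO2) = 1×28.085 + 2×15.999 = 60.083 g/mol.
Mass of SiO2 per formula unit = 2.0000 × 60.083 = 120.166 g.
SiO2 wt% = 120.166 / 278.204 × 100 = 43.19%.

43.19 wt%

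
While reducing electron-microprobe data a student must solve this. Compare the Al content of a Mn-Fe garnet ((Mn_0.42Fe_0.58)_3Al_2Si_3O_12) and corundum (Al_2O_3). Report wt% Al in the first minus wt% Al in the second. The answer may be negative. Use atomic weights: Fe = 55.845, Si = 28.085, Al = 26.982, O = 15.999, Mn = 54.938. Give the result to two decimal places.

First mineral: 53.964 g Al in 496.599 g formula = 10.87 wt% Al.
Second mineral: 53.964 g Al in 101.961 g formula = 52.93 wt% Al.
10.87% − 52.93% gives a difference of -42.06 percentage points.

-42.06 percentage points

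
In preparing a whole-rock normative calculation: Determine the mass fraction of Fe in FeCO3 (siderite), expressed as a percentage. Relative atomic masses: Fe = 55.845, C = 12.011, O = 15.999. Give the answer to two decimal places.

48.20 wt%

M(FeCO3) = 115.853 g/mol.
Fe contributes 1 × 55.845 = 55.845 g per mole.
55.845/115.853 = 0.4820 → 48.20%.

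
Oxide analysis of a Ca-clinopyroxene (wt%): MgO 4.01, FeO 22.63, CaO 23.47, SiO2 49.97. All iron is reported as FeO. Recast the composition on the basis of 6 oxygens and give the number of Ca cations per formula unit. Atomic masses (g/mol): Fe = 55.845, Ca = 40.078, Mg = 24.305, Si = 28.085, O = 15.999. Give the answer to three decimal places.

1.006 Ca apfu

MgO (M=40.304): mol = 0.09949; Mg = 0.09949, O = 0.09949.
FeO (M=71.844): mol = 0.31499; Fe = 0.31499, O = 0.31499.
CaO (M=56.077): mol = 0.41853; Ca = 0.41853, O = 0.41853.
SiO2 (M=60.083): mol = 0.83168; Si = 0.83168, O = 1.66336.
ΣO = 2.49637; factor = 6/ΣO = 2.40349.
Ca apfu = 0.41853 × 2.40349 = 1.006.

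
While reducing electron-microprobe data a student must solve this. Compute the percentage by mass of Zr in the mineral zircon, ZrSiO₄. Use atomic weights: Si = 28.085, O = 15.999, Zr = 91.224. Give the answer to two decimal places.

49.77 wt%

Molar mass of ZrSiO₄: 1·91.224 + 1·28.085 + 4·15.999 = 183.305 g/mol.
Mass of Zr per formula unit: 1 × 91.224 = 91.224 g.
Weight fraction Zr = 91.224 / 183.305 = 0.4977.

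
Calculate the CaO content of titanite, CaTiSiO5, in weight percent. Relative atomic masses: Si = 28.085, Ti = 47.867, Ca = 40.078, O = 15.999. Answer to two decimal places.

Formula mass = 196.025 g/mol.
1 Ca → 1.0000 mol CaO per formula unit; M(CaO) = 56.077, so CaO mass = 56.077 g.
56.077/196.025 × 100 = 28.61 wt%.

28.61 wt%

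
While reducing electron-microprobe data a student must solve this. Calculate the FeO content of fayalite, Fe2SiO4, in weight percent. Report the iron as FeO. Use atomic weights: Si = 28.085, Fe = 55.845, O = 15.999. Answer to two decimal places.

M(Fe2SiO4) = 203.771 g/mol; M(FeO) = 71.844 g/mol.
Moles FeO per formula unit = 2 Fe ÷ 1 = 2.0000.
FeO fraction = (2.0000 × 71.844) / 203.771 = 143.688/203.771 = 0.7051.

70.51 wt%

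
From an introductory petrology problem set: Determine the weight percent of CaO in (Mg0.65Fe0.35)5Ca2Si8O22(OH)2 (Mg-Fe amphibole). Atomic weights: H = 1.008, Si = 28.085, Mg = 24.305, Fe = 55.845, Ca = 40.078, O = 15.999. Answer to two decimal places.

12.93 wt%

M((Mg0.65Fe0.35)5Ca2Si8O22(OH)2) = 867.548 g/mol; M(CaO) = 56.077 g/mol.
Moles CaO per formula unit = 2 Ca ÷ 1 = 2.0000.
CaO fraction = (2.0000 × 56.077) / 867.548 = 112.154/867.548 = 0.1293.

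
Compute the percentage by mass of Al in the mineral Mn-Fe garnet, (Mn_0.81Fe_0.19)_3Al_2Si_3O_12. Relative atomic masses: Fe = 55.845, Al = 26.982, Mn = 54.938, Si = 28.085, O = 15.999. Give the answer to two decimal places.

Molar mass of (Mn_0.81Fe_0.19)_3Al_2Si_3O_12: 2.43×54.938 + 0.57×55.845 + 2×26.982 + 3×28.085 + 12×15.999 = 495.538 g/mol.
Mass of Al per formula unit: 2 × 26.982 = 53.964 g.
Weight fraction Al = 53.964 / 495.538 = 0.1089.

10.89 mass %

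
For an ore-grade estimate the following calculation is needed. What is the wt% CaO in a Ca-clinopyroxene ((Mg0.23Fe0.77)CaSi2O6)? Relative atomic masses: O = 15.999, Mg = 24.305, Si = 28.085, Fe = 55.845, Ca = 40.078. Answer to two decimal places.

23.28 wt%

Formula mass = 240.833 g/mol.
1 Ca → 1.0000 mol CaO per formula unit; M(CaO) = 56.077, so CaO mass = 56.077 g.
56.077/240.833 × 100 = 23.28 wt%.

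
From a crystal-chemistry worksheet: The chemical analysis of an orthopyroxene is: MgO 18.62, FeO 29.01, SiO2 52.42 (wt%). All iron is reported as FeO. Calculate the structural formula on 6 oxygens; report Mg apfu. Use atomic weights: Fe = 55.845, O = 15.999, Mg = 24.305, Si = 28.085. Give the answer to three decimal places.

MgO (M=40.304): mol = 0.46199; Mg = 0.46199, O = 0.46199.
FeO (M=71.844): mol = 0.40379; Fe = 0.40379, O = 0.40379.
SiO2 (M=60.083): mol = 0.87246; Si = 0.87246, O = 1.74492.
ΣO = 2.61070; factor = 6/ΣO = 2.29823.
Mg apfu = 0.46199 × 2.29823 = 1.062.

1.062 Mg apfu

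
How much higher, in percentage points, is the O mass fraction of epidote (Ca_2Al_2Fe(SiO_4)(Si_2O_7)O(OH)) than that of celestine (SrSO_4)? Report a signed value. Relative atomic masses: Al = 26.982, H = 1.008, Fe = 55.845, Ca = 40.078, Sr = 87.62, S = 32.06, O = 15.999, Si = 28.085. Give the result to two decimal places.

8.20 percentage points

First mineral: 207.987 g O in 483.215 g formula = 43.04 wt% O.
Second mineral: 63.996 g O in 183.676 g formula = 34.84 wt% O.
43.04% − 34.84% gives a difference of 8.20 percentage points.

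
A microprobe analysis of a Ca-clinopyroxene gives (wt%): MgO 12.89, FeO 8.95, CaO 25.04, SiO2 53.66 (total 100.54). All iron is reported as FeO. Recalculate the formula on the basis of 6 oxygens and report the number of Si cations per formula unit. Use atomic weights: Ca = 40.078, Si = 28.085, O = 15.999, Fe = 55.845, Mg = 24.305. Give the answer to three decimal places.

2.002 Si apfu

12.89 wt% MgO ÷ 40.304 g/mol = 0.31982 mol, giving 0.31982 Mg and 0.31982 O.
8.95 wt% FeO ÷ 71.844 g/mol = 0.12458 mol, giving 0.12458 Fe and 0.12458 O.
25.04 wt% CaO ÷ 56.077 g/mol = 0.44653 mol, giving 0.44653 Ca and 0.44653 O.
53.66 wt% SiO2 ÷ 60.083 g/mol = 0.89310 mol, giving 0.89310 Si and 1.78620 O.
Oxygen sums to 2.67713; scaling by 6/2.67713 = 2.24121 puts the formula on 6 O.
Si: 0.89310 × 2.24121 = 2.002 atoms per formula unit.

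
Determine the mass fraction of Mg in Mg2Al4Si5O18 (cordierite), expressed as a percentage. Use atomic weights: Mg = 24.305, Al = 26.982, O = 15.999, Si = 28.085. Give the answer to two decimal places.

8.31 wt%

Molar mass of Mg2Al4Si5O18: 2×24.305 + 4×26.982 + 5×28.085 + 18×15.999 = 584.945 g/mol.
Mass of Mg per formula unit: 2 × 24.305 = 48.610 g.
Weight fraction Mg = 48.610 / 584.945 = 0.0831.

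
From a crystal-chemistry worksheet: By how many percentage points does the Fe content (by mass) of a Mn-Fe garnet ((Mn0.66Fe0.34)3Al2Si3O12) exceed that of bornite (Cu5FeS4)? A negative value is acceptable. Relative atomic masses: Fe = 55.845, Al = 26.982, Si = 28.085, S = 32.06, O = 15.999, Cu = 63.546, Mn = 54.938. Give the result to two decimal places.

First mineral: 56.962 g Fe in 495.946 g formula = 11.49 wt% Fe.
Second mineral: 55.845 g Fe in 501.815 g formula = 11.13 wt% Fe.
11.49% − 11.13% gives a difference of 0.36 percentage points.

0.36 percentage points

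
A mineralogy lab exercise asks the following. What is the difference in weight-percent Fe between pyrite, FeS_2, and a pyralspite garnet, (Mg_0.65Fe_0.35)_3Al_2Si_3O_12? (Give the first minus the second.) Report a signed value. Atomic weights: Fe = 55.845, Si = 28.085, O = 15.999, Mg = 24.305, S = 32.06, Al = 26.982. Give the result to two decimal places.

First mineral: 55.845 g Fe in 119.965 g formula = 46.55 wt% Fe.
Second mineral: 58.637 g Fe in 436.239 g formula = 13.44 wt% Fe.
46.55% − 13.44% gives a difference of 33.11 percentage points.

33.11 percentage points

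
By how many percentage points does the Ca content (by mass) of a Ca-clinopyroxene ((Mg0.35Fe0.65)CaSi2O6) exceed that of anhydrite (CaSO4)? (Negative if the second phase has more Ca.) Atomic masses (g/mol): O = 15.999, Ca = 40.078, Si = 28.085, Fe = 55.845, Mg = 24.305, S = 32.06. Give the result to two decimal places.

-12.53 percentage points

M((Mg0.35Fe0.65)CaSi2O6) = 237.048 g/mol, so wt% Ca = 40.078/237.048 × 100 = 16.91%.
M(CaSO4) = 136.134 g/mol, so wt% Ca = 40.078/136.134 × 100 = 29.44%.
16.91 − 29.44 = -12.53 pp.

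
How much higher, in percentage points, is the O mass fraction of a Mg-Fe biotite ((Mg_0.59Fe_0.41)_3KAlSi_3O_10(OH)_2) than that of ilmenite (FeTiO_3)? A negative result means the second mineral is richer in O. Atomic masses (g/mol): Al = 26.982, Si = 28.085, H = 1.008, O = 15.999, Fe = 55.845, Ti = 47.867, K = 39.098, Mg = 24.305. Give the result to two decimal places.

First mineral: 191.988 g O in 456.048 g formula = 42.10 wt% O.
Second mineral: 47.997 g O in 151.709 g formula = 31.64 wt% O.
42.10% − 31.64% gives a difference of 10.46 percentage points.

10.46 percentage points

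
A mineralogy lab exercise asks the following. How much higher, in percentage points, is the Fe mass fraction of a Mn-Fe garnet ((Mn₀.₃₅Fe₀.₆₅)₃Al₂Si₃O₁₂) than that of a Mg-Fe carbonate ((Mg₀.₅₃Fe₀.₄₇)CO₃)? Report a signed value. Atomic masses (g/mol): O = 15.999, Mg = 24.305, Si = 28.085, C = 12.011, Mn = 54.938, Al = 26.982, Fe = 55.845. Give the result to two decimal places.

M((Mn₀.₃₅Fe₀.₆₅)₃Al₂Si₃O₁₂) = 496.790 g/mol, so wt% Fe = 108.898/496.790 × 100 = 21.92%.
M((Mg₀.₅₃Fe₀.₄₇)CO₃) = 99.137 g/mol, so wt% Fe = 26.247/99.137 × 100 = 26.48%.
21.92 − 26.48 = -4.56 pp.

-4.56 percentage points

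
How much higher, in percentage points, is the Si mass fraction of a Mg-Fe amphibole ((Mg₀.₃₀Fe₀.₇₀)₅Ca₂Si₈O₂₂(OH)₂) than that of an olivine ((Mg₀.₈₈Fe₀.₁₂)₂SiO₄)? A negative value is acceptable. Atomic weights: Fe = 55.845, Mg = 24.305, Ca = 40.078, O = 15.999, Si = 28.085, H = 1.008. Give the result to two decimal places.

5.41 percentage points

First mineral: 224.680 g Si in 922.743 g formula = 24.35 wt% Si.
Second mineral: 28.085 g Si in 148.261 g formula = 18.94 wt% Si.
24.35% − 18.94% gives a difference of 5.41 percentage points.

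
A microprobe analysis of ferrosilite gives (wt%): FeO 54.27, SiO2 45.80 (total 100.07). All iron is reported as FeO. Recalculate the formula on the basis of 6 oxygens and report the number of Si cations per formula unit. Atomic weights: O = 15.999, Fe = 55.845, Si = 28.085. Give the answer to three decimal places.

54.27 wt% FeO ÷ 71.844 g/mol = 0.75539 mol, giving 0.75539 Fe and 0.75539 O.
45.80 wt% SiO2 ÷ 60.083 g/mol = 0.76228 mol, giving 0.76228 Si and 1.52456 O.
Oxygen sums to 2.27995; scaling by 6/2.27995 = 2.63164 puts the formula on 6 O.
Si: 0.76228 × 2.63164 = 2.006 atoms per formula unit.

2.006 Si apfu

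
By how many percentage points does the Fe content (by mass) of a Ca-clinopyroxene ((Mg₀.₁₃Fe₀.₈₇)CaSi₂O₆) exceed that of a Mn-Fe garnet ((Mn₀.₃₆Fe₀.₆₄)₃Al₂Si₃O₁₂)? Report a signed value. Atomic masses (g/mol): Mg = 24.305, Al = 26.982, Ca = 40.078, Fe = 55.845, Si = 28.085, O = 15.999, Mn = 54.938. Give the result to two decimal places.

First mineral: 48.585 g Fe in 243.987 g formula = 19.91 wt% Fe.
Second mineral: 107.222 g Fe in 496.762 g formula = 21.58 wt% Fe.
19.91% − 21.58% gives a difference of -1.67 percentage points.

-1.67 percentage points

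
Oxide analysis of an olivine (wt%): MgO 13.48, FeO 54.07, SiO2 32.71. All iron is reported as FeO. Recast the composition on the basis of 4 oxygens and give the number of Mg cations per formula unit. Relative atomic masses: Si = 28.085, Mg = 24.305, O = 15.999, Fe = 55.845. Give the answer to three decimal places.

MgO: 13.48/40.304 = 0.33446 mol → 0.33446 mol Mg, 0.33446 mol O.
FeO: 54.07/71.844 = 0.75260 mol → 0.75260 mol Fe, 0.75260 mol O.
SiO2: 32.71/60.083 = 0.54441 mol → 0.54441 mol Si, 1.08882 mol O.
Total oxygen = 2.17588 mol. Normalization factor = 4/2.17588 = 1.83834.
Mg per 4 O = 0.33446 × 1.83834 = 0.615.

0.615 Mg apfu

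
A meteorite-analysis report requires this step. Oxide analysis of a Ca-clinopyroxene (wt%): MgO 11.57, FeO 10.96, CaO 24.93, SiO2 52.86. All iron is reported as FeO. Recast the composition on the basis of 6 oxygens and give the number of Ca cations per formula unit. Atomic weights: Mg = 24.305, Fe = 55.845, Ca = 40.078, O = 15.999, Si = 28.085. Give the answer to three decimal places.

1.009 Ca apfu

MgO: 11.57/40.304 = 0.28707 mol → 0.28707 mol Mg, 0.28707 mol O.
FeO: 10.96/71.844 = 0.15255 mol → 0.15255 mol Fe, 0.15255 mol O.
CaO: 24.93/56.077 = 0.44457 mol → 0.44457 mol Ca, 0.44457 mol O.
SiO2: 52.86/60.083 = 0.87978 mol → 0.87978 mol Si, 1.75956 mol O.
Total oxygen = 2.64375 mol. Normalization factor = 6/2.64375 = 2.26950.
Ca per 6 O = 0.44457 × 2.26950 = 1.009.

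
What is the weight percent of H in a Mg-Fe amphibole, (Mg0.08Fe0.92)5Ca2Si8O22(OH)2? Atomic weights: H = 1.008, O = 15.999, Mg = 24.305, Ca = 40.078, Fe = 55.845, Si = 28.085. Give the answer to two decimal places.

0.21 weight percent

M((Mg0.08Fe0.92)5Ca2Si8O22(OH)2) = 957.437 g/mol.
H contributes 2 × 1.008 = 2.016 g per mole.
2.016/957.437 = 0.0021 → 0.21%.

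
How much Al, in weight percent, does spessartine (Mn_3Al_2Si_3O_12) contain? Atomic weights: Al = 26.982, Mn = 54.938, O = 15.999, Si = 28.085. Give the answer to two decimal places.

Formula mass = 3*54.938 + 2*26.982 + 3*28.085 + 12*15.999 = 495.021 g/mol, of which 53.964 g is Al.
So Al makes up 53.964/495.021 = 0.1090 of the mass, i.e. 10.90%.

10.90 weight percent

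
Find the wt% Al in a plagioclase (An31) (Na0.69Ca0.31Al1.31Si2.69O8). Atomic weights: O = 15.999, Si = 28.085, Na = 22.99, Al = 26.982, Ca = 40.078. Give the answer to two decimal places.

Formula mass = 0.69·22.99 + 0.31·40.078 + 1.31·26.982 + 2.69·28.085 + 8·15.999 = 267.174 g/mol, of which 35.346 g is Al.
So Al makes up 35.346/267.174 = 0.1323 of the mass, i.e. 13.23%.

13.23 wt%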